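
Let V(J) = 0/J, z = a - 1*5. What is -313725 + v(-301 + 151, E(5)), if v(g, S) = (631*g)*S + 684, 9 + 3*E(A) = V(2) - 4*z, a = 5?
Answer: -29091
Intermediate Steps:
z = 0 (z = 5 - 1*5 = 5 - 5 = 0)
V(J) = 0
E(A) = -3 (E(A) = -3 + (0 - 4*0)/3 = -3 + (0 + 0)/3 = -3 + (1/3)*0 = -3 + 0 = -3)
v(g, S) = 684 + 631*S*g (v(g, S) = 631*S*g + 684 = 684 + 631*S*g)
-313725 + v(-301 + 151, E(5)) = -313725 + (684 + 631*(-3)*(-301 + 151)) = -313725 + (684 + 631*(-3)*(-150)) = -313725 + (684 + 283950) = -313725 + 284634 = -29091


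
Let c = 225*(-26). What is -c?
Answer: 5850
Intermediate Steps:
c = -5850
-c = -1*(-5850) = 5850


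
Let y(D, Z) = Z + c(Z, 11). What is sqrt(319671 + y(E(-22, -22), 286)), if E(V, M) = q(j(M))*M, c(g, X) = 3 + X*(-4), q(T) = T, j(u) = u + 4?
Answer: 2*sqrt(79979) ≈ 565.61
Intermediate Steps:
j(u) = 4 + u
c(g, X) = 3 - 4*X
E(V, M) = M*(4 + M) (E(V, M) = (4 + M)*M = M*(4 + M))
y(D, Z) = -41 + Z (y(D, Z) = Z + (3 - 4*11) = Z + (3 - 44) = Z - 41 = -41 + Z)
sqrt(319671 + y(E(-22, -22), 286)) = sqrt(319671 + (-41 + 286)) = sqrt(319671 + 245) = sqrt(319916) = 2*sqrt(79979)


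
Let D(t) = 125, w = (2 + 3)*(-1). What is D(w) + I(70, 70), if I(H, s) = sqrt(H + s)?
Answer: 125 + 2*sqrt(35) ≈ 136.83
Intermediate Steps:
w = -5 (w = 5*(-1) = -5)
D(w) + I(70, 70) = 125 + sqrt(70 + 70) = 125 + sqrt(140) = 125 + 2*sqrt(35)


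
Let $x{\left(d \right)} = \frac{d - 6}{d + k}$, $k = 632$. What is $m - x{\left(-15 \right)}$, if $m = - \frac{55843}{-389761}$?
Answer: $\frac{42640112}{240482537} \approx 0.17731$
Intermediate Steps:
$m = \frac{55843}{389761}$ ($m = \left(-55843\right) \left(- \frac{1}{389761}\right) = \frac{55843}{389761} \approx 0.14328$)
$x{\left(d \right)} = \frac{-6 + d}{632 + d}$ ($x{\left(d \right)} = \frac{d - 6}{d + 632} = \frac{-6 + d}{632 + d}$)
$m - x{\left(-15 \right)} = \frac{55843}{389761} - \frac{-6 - 15}{632 - 15} = \frac{55843}{389761} - \frac{1}{617} \left(-21\right) = \frac{55843}{389761} - - \frac{21}{617} = \frac{55843}{389761} + \frac{21}{617} = \frac{42640112}{240482537}$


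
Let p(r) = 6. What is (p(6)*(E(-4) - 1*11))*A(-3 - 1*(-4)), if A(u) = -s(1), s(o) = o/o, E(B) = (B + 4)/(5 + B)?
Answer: 66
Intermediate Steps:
E(B) = (4 + B)/(5 + B)
s(o) = 1
A(u) = -1 (A(u) = -1*1 = -1)
(p(6)*(E(-4) - 1*11))*A(-3 - 1*(-4)) = (6*((4 - 4)/(5 - 4) - 1*11))*(-1) = (6*(0/1 - 11))*(-1) = (6*(1*0 - 11))*(-1) = (6*(0 - 11))*(-1) = (6*(-11))*(-1) = -66*(-1) = 66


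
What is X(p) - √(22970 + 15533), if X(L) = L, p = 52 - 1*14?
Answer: 38 - √38503 ≈ -158.22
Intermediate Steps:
p = 38 (p = 52 - 14 = 38)
X(p) - √(22970 + 15533) = 38 - √(22970 + 15533) = 38 - √38503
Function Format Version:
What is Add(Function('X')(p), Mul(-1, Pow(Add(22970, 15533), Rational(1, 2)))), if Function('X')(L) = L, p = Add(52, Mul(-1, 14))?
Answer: Add(38, Mul(-1, Pow(38503, Rational(1, 2)))) ≈ -158.22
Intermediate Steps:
p = 38 (p = Add(52, -14) = 38)
Add(Function('X')(p), Mul(-1, Pow(Add(22970, 15533), Rational(1, 2)))) = Add(38, Mul(-1, Pow(Add(22970, 15533), Rational(1, 2)))) = Add(38, Mul(-1, Pow(38503, Rational(1, 2))))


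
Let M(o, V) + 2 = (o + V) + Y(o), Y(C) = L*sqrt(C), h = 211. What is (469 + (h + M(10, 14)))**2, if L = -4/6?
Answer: 4435276/9 - 936*sqrt(10) ≈ 4.8985e+5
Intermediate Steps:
L = -2/3 (L = -4*1/6 = -2/3 ≈ -0.66667)
Y(C) = -2*sqrt(C)/3
M(o, V) = -2 + V + o - 2*sqrt(o)/3 (M(o, V) = -2 + ((o + V) - 2*sqrt(o)/3) = -2 + ((V + o) - 2*sqrt(o)/3) = -2 + (V + o - 2*sqrt(o)/3) = -2 + V + o - 2*sqrt(o)/3)
(469 + (h + M(10, 14)))**2 = (469 + (211 + (-2 + 14 + 10 - 2*sqrt(10)/3)))**2 = (469 + (211 + (22 - 2*sqrt(10)/3)))**2 = (469 + (233 - 2*sqrt(10)/3))**2 = (702 - 2*sqrt(10)/3)**2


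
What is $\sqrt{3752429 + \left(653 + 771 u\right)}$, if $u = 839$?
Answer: $\sqrt{4399951} \approx 2097.6$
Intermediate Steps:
$\sqrt{3752429 + \left(653 + 771 u\right)} = \sqrt{3752429 + \left(653 + 771 \cdot 839\right)} = \sqrt{3752429 + \left(653 + 646869\right)} = \sqrt{3752429 + 647522} = \sqrt{4399951}$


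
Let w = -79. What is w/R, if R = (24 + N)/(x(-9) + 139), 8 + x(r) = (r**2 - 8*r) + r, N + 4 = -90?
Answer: 4345/14 ≈ 310.36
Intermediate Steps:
N = -94 (N = -4 - 90 = -94)
x(r) = -8 + r**2 - 7*r (x(r) = -8 + ((r**2 - 8*r) + r) = -8 + (r**2 - 7*r) = -8 + r**2 - 7*r)
R = -14/55 (R = (24 - 94)/((-8 + (-9)**2 - 7*(-9)) + 139) = -70/((-8 + 81 + 63) + 139) = -70/(136 + 139) = -70/275 = -70*1/275 = -14/55 ≈ -0.25455)
w/R = -79/(-14/55) = -79*(-55/14) = 4345/14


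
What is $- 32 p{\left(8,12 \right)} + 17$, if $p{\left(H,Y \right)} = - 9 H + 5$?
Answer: $2161$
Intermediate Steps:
$p{\left(H,Y \right)} = 5 - 9 H$
$- 32 p{\left(8,12 \right)} + 17 = - 32 \left(5 - 72\right) + 17 = \left(-32\right) \left(-67\right) + 17 = 2144 + 17 = 2161$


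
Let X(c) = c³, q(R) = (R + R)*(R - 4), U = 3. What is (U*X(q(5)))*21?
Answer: 63000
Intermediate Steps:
q(R) = 2*R*(-4 + R) (q(R) = (2*R)*(-4 + R) = 2*R*(-4 + R))
(U*X(q(5)))*21 = (3*(2*5*(-4 + 5))³)*21 = (3*(2*5*1)³)*21 = (3*10³)*21 = (3*1000)*21 = 3000*21 = 63000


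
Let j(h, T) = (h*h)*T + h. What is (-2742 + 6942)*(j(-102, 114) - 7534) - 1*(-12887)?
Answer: 4949376887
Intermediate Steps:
j(h, T) = h + T*h² (j(h, T) = h²*T + h = T*h² + h = h + T*h²)
(-2742 + 6942)*(j(-102, 114) - 7534) - 1*(-12887) = (-2742 + 6942)*(-102*(1 + 114*(-102)) - 7534) - 1*(-12887) = 4200*(-102*(1 - 11628) - 7534) + 12887 = 4200*(-102*(-11627) - 7534) + 12887 = 4200*(1185954 - 7534) + 12887 = 4200*1178420 + 12887 = 4949364000 + 12887 = 4949376887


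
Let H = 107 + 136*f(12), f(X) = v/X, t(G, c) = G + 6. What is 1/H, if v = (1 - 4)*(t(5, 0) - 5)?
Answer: -1/97 ≈ -0.010309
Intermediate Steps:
t(G, c) = 6 + G
v = -18 (v = (1 - 4)*((6 + 5) - 5) = -3*(11 - 5) = -3*6 = -18)
f(X) = -18/X
H = -97 (H = 107 + 136*(-18/12) = 107 + 136*(-18*1/12) = 107 + 136*(-3/2) = 107 - 204 = -97)
1/H = 1/(-97) = -1/97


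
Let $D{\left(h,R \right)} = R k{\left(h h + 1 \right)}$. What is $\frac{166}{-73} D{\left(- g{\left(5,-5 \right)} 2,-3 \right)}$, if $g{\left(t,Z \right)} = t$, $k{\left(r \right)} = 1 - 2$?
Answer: $- \frac{498}{73} \approx -6.8219$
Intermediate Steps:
$k{\left(r \right)} = -1$ ($k{\left(r \right)} = 1 - 2 = -1$)
$D{\left(h,R \right)} = - R$ ($D{\left(h,R \right)} = R \left(-1\right) = - R$)
$\frac{166}{-73} D{\left(- g{\left(5,-5 \right)} 2,-3 \right)} = \frac{166}{-73} \left(\left(-1\right) \left(-3\right)\right) = 166 \left(- \frac{1}{73}\right) 3 = \left(- \frac{166}{73}\right) 3 = - \frac{498}{73}$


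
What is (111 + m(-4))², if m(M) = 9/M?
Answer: 189225/16 ≈ 11827.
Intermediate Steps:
(111 + m(-4))² = (111 + 9/(-4))² = (111 + 9*(-¼))² = (111 - 9/4)² = (435/4)² = 189225/16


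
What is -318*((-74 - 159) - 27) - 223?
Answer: 82457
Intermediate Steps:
-318*((-74 - 159) - 27) - 223 = -318*(-233 - 27) - 223 = -318*(-260) - 223 = 82680 - 223 = 82457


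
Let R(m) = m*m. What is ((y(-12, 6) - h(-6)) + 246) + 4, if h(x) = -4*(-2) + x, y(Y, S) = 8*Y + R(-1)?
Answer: 153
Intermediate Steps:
R(m) = m**2
y(Y, S) = 1 + 8*Y (y(Y, S) = 8*Y + (-1)**2 = 8*Y + 1 = 1 + 8*Y)
h(x) = 8 + x
((y(-12, 6) - h(-6)) + 246) + 4 = (((1 + 8*(-12)) - (8 - 6)) + 246) + 4 = (((1 - 96) - 1*2) + 246) + 4 = ((-95 - 2) + 246) + 4 = (-97 + 246) + 4 = 149 + 4 = 153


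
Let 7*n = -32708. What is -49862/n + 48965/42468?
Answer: 4106080783/347260836 ≈ 11.824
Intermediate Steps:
n = -32708/7 (n = (⅐)*(-32708) = -32708/7 ≈ -4672.6)
-49862/n + 48965/42468 = -49862/(-32708/7) + 48965/42468 = -49862*(-7/32708) + 48965*(1/42468) = 174517/16354 + 48965/42468 = 4106080783/347260836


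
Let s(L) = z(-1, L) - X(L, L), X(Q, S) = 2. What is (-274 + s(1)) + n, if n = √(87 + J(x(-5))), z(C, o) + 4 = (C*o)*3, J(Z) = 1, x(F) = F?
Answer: -283 + 2*√22 ≈ -273.62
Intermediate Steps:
z(C, o) = -4 + 3*C*o (z(C, o) = -4 + (C*o)*3 = -4 + 3*C*o)
n = 2*√22 (n = √(87 + 1) = √88 = 2*√22 ≈ 9.3808)
s(L) = -6 - 3*L (s(L) = (-4 + 3*(-1)*L) - 1*2 = (-4 - 3*L) - 2 = -6 - 3*L)
(-274 + s(1)) + n = (-274 + (-6 - 3*1)) + 2*√22 = (-274 + (-6 - 3)) + 2*√22 = (-274 - 9) + 2*√22 = -283 + 2*√22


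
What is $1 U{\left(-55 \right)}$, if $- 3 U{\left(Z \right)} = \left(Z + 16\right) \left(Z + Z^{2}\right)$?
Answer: $38610$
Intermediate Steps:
$U{\left(Z \right)} = - \frac{\left(16 + Z\right) \left(Z + Z^{2}\right)}{3}$ ($U{\left(Z \right)} = - \frac{\left(Z + 16\right) \left(Z + Z^{2}\right)}{3} = - \frac{\left(16 + Z\right) \left(Z + Z^{2}\right)}{3}$)
$1 U{\left(-55 \right)} = 1 \left(\left(- \frac{1}{3}\right) \left(-55\right) \left(16 + \left(-55\right)^{2} + 17 \left(-55\right)\right)\right) = 1 \left(\left(- \frac{1}{3}\right) \left(-55\right) \left(16 + 3025 - 935\right)\right) = 1 \left(\left(- \frac{1}{3}\right) \left(-55\right) 2106\right) = 1 \cdot 38610 = 38610$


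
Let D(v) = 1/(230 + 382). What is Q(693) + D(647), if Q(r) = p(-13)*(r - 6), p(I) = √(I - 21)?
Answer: 1/612 + 687*I*√34 ≈ 0.001634 + 4005.9*I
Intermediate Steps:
p(I) = √(-21 + I)
D(v) = 1/612
Q(r) = I*√34*(-6 + r) (Q(r) = √(-21 - 13)*(r - 6) = √(-34)*(-6 + r) = (I*√34)*(-6 + r) = I*√34*(-6 + r))
Q(693) + D(647) = I*√34*(-6 + 693) + 1/612 = I*√34*687 + 1/612 = 687*I*√34 + 1/612 = 1/612 + 687*I*√34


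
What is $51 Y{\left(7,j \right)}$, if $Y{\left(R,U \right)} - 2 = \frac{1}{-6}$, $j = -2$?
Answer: $\frac{187}{2} \approx 93.5$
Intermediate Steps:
$Y{\left(R,U \right)} = \frac{11}{6}$ ($Y{\left(R,U \right)} = 2 + \frac{1}{-6} = 2 - \frac{1}{6} = \frac{11}{6}$)
$51 Y{\left(7,j \right)} = 51 \cdot \frac{11}{6} = \frac{187}{2}$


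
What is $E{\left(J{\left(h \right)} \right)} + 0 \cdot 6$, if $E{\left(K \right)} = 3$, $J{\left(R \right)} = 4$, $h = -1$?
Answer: $3$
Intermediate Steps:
$E{\left(J{\left(h \right)} \right)} + 0 \cdot 6 = 3 + 0 \cdot 6 = 3 + 0 = 3$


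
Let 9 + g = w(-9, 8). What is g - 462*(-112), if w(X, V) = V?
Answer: 51743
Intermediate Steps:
g = -1 (g = -9 + 8 = -1)
g - 462*(-112) = -1 - 462*(-112) = -1 + 51744 = 51743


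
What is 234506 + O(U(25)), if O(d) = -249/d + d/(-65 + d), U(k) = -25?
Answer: 105532307/450 ≈ 2.3452e+5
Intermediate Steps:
234506 + O(U(25)) = 234506 + (16185 + (-25)² - 249*(-25))/((-25)*(-65 - 25)) = 234506 - 1/25*(16185 + 625 + 6225)/(-90) = 234506 - 1/25*(-1/90)*23035 = 234506 + 4607/450 = 105532307/450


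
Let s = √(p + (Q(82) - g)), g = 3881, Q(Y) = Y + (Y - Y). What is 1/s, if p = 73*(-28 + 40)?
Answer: -I*√2923/2923 ≈ -0.018496*I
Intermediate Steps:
Q(Y) = Y (Q(Y) = Y + 0 = Y)
p = 876 (p = 73*12 = 876)
s = I*√2923 (s = √(876 + (82 - 1*3881)) = √(876 + (82 - 3881)) = √(876 - 3799) = √(-2923) = I*√2923 ≈ 54.065*I)
1/s = 1/(I*√2923) = -I*√2923/2923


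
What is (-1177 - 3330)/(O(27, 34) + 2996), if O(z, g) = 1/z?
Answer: -121689/80893 ≈ -1.5043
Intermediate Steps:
(-1177 - 3330)/(O(27, 34) + 2996) = (-1177 - 3330)/(1/27 + 2996) = -4507/(1/27 + 2996) = -4507/80893/27 = -4507*27/80893 = -121689/80893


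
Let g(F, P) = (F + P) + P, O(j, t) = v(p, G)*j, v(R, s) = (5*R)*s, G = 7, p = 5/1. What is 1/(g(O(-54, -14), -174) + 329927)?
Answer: 1/320129 ≈ 3.1237e-6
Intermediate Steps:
p = 5 (p = 5*1 = 5)
v(R, s) = 5*R*s
O(j, t) = 175*j (O(j, t) = (5*5*7)*j = 175*j)
g(F, P) = F + 2*P
1/(g(O(-54, -14), -174) + 329927) = 1/((175*(-54) + 2*(-174)) + 329927) = 1/((-9450 - 348) + 329927) = 1/(-9798 + 329927) = 1/320129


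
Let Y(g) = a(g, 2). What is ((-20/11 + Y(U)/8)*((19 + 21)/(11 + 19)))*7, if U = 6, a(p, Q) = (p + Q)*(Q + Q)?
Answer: 224/11 ≈ 20.364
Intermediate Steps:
a(p, Q) = 2*Q*(Q + p) (a(p, Q) = (Q + p)*(2*Q) = 2*Q*(Q + p))
Y(g) = 8 + 4*g (Y(g) = 2*2*(2 + g) = 8 + 4*g)
((-20/11 + Y(U)/8)*((19 + 21)/(11 + 19)))*7 = ((-20/11 + (8 + 4*6)/8)*((19 + 21)/(11 + 19)))*7 = ((-20*1/11 + (8 + 24)*(1/8))*(40/30))*7 = ((-20/11 + 32*(1/8))*(40*(1/30)))*7 = ((-20/11 + 4)*(4/3))*7 = ((24/11)*(4/3))*7 = (32/11)*7 = 224/11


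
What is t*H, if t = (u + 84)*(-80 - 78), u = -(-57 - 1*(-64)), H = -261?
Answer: 3175326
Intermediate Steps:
u = -7 (u = -(-57 + 64) = -1*7 = -7)
t = -12166 (t = (-7 + 84)*(-80 - 78) = 77*(-158) = -12166)
t*H = -12166*(-261) = 3175326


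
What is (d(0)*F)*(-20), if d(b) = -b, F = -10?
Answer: 0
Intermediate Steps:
(d(0)*F)*(-20) = (-1*0*(-10))*(-20) = (0*(-10))*(-20) = 0*(-20) = 0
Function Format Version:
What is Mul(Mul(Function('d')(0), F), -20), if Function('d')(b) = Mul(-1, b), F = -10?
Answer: 0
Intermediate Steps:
Mul(Mul(Function('d')(0), F), -20) = Mul(Mul(Mul(-1, 0), -10), -20) = Mul(Mul(0, -10), -20) = Mul(0, -20) = 0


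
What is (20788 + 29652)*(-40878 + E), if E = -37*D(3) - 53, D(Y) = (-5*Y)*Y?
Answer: -1980577040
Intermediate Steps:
D(Y) = -5*Y²
E = 1612 (E = -(-185)*3² - 53 = -(-185)*9 - 53 = -37*(-45) - 53 = 1665 - 53 = 1612)
(20788 + 29652)*(-40878 + E) = (20788 + 29652)*(-40878 + 1612) = 50440*(-39266) = -1980577040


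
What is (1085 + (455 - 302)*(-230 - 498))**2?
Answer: 12165869401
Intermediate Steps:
(1085 + (455 - 302)*(-230 - 498))**2 = (1085 + 153*(-728))**2 = (1085 - 111384)**2 = (-110299)**2 = 12165869401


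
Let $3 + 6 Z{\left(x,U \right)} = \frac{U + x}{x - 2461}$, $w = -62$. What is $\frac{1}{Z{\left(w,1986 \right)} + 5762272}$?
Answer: $\frac{15138}{87229264043} \approx 1.7354 \cdot 10^{-7}$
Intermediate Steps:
$Z{\left(x,U \right)} = - \frac{1}{2} + \frac{U + x}{6 \left(-2461 + x\right)}$ ($Z{\left(x,U \right)} = - \frac{1}{2} + \frac{\left(U + x\right) \frac{1}{x - 2461}}{6} = - \frac{1}{2} + \frac{\left(U + x\right) \frac{1}{-2461 + x}}{6} = - \frac{1}{2} + \frac{\frac{1}{-2461 + x} \left(U + x\right)}{6} = - \frac{1}{2} + \frac{U + x}{6 \left(-2461 + x\right)}$)
$\frac{1}{Z{\left(w,1986 \right)} + 5762272} = \frac{1}{\frac{7383 + 1986 - -124}{6 \left(-2461 - 62\right)} + 5762272} = \frac{1}{\frac{7383 + 1986 + 124}{6 \left(-2523\right)} + 5762272} = \frac{1}{\frac{1}{6} \left(- \frac{1}{2523}\right) 9493 + 5762272} = \frac{1}{- \frac{9493}{15138} + 5762272} = \frac{1}{\frac{87229264043}{15138}} = \frac{15138}{87229264043}$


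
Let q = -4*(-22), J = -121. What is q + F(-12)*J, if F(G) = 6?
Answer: -638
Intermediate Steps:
q = 88
q + F(-12)*J = 88 + 6*(-121) = 88 - 726 = -638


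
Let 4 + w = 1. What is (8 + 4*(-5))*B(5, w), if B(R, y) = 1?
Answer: -12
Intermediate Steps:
w = -3 (w = -4 + 1 = -3)
(8 + 4*(-5))*B(5, w) = (8 + 4*(-5))*1 = (8 - 20)*1 = -12*1 = -12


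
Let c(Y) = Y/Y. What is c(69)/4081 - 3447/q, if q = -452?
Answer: 14067659/1844612 ≈ 7.6264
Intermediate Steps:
c(Y) = 1
c(69)/4081 - 3447/q = 1/4081 - 3447/(-452) = 1*(1/4081) - 3447*(-1/452) = 1/4081 + 3447/452 = 14067659/1844612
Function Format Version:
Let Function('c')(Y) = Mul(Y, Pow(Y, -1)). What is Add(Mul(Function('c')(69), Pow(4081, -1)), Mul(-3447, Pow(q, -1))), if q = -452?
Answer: Rational(14067659, 1844612) ≈ 7.6264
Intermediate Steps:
Function('c')(Y) = 1
Add(Mul(Function('c')(69), Pow(4081, -1)), Mul(-3447, Pow(q, -1))) = Add(Mul(1, Pow(4081, -1)), Mul(-3447, Pow(-452, -1))) = Add(Mul(1, Rational(1, 4081)), Mul(-3447, Rational(-1, 452))) = Add(Rational(1, 4081), Rational(3447, 452)) = Rational(14067659, 1844612)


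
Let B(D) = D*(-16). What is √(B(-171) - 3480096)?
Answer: 4*I*√217335 ≈ 1864.8*I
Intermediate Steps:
B(D) = -16*D
√(B(-171) - 3480096) = √(-16*(-171) - 3480096) = √(2736 - 3480096) = √(-3477360) = 4*I*√217335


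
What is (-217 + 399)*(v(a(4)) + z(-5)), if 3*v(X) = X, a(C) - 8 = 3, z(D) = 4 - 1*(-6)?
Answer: 7462/3 ≈ 2487.3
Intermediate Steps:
z(D) = 10 (z(D) = 4 + 6 = 10)
a(C) = 11 (a(C) = 8 + 3 = 11)
v(X) = X/3
(-217 + 399)*(v(a(4)) + z(-5)) = (-217 + 399)*((1/3)*11 + 10) = 182*(11/3 + 10) = 182*(41/3) = 7462/3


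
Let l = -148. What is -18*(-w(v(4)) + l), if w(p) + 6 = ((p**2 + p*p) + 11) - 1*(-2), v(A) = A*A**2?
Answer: 150246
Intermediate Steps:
v(A) = A**3
w(p) = 7 + 2*p**2 (w(p) = -6 + (((p**2 + p*p) + 11) - 1*(-2)) = -6 + (((p**2 + p**2) + 11) + 2) = -6 + ((2*p**2 + 11) + 2) = -6 + ((11 + 2*p**2) + 2) = -6 + (13 + 2*p**2) = 7 + 2*p**2)
-18*(-w(v(4)) + l) = -18*(-(7 + 2*(4**3)**2) - 148) = -18*(-(7 + 2*64**2) - 148) = -18*(-(7 + 2*4096) - 148) = -18*(-(7 + 8192) - 148) = -18*(-1*8199 - 148) = -18*(-8199 - 148) = -18*(-8347) = 150246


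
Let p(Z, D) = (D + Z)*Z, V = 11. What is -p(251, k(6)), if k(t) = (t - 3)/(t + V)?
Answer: -1071770/17 ≈ -63045.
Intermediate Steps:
k(t) = (-3 + t)/(11 + t) (k(t) = (t - 3)/(t + 11) = (-3 + t)/(11 + t))
p(Z, D) = Z*(D + Z)
-p(251, k(6)) = -251*((-3 + 6)/(11 + 6) + 251) = -251*(3/17 + 251) = -251*4270/17 = -1*1071770/17 = -1071770/17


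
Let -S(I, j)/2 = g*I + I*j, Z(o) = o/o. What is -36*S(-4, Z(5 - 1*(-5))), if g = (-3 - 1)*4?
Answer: 4320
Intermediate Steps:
g = -16 (g = -4*4 = -16)
Z(o) = 1
S(I, j) = 32*I - 2*I*j (S(I, j) = -2*(-16*I + I*j) = 32*I - 2*I*j)
-36*S(-4, Z(5 - 1*(-5))) = -72*(-4)*(16 - 1*1) = -72*(-4)*(16 - 1) = -72*(-4)*15 = -36*(-120) = 4320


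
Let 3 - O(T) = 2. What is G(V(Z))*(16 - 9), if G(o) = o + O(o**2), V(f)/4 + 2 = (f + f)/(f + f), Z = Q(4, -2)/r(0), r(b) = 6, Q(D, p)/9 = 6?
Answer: -21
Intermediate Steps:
Q(D, p) = 54 (Q(D, p) = 9*6 = 54)
O(T) = 1 (O(T) = 3 - 1*2 = 3 - 2 = 1)
Z = 9 (Z = 54/6 = 54*(1/6) = 9)
V(f) = -4 (V(f) = -8 + 4*((f + f)/(f + f)) = -8 + 4*((2*f)/((2*f))) = -8 + 4*((2*f)*(1/(2*f))) = -8 + 4*1 = -8 + 4 = -4)
G(o) = 1 + o (G(o) = o + 1 = 1 + o)
G(V(Z))*(16 - 9) = (1 - 4)*(16 - 9) = -3*7 = -21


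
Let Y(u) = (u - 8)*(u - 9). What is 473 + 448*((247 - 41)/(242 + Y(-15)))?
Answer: 233925/397 ≈ 589.23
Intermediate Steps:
Y(u) = (-9 + u)*(-8 + u) (Y(u) = (-8 + u)*(-9 + u) = (-9 + u)*(-8 + u))
473 + 448*((247 - 41)/(242 + Y(-15))) = 473 + 448*((247 - 41)/(242 + (72 + (-15)² - 17*(-15)))) = 473 + 448*(206/(242 + (72 + 225 + 255))) = 473 + 448*(206/(242 + 552)) = 473 + 448*(206/794) = 473 + 448*(206*(1/794)) = 473 + 448*(103/397) = 473 + 46144/397 = 233925/397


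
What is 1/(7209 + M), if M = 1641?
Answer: 1/8850 ≈ 0.00011299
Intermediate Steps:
1/(7209 + M) = 1/(7209 + 1641) = 1/8850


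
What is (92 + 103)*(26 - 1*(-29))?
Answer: 10725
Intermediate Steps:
(92 + 103)*(26 - 1*(-29)) = 195*(26 + 29) = 195*55 = 10725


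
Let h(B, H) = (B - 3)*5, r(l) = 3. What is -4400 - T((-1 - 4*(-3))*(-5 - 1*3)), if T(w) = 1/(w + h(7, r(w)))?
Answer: -299199/68 ≈ -4400.0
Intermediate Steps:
h(B, H) = -15 + 5*B (h(B, H) = (-3 + B)*5 = -15 + 5*B)
T(w) = 1/(20 + w) (T(w) = 1/(w + (-15 + 5*7)) = 1/(w + (-15 + 35)) = 1/(w + 20) = 1/(20 + w))
-4400 - T((-1 - 4*(-3))*(-5 - 1*3)) = -4400 - 1/(20 + (-1 - 4*(-3))*(-5 - 1*3)) = -4400 - 1/(20 + (-1 + 12)*(-5 - 3)) = -4400 - 1/(20 + 11*(-8)) = -4400 - 1/(20 - 88) = -4400 - 1/(-68) = -4400 - 1*(-1/68) = -4400 + 1/68 = -299199/68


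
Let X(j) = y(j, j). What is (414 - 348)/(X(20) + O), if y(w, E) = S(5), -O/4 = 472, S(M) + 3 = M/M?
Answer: -11/315 ≈ -0.034921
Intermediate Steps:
S(M) = -2 (S(M) = -3 + M/M = -3 + 1 = -2)
O = -1888 (O = -4*472 = -1888)
y(w, E) = -2
X(j) = -2
(414 - 348)/(X(20) + O) = (414 - 348)/(-2 - 1888) = 66/(-1890) = 66*(-1/1890) = -11/315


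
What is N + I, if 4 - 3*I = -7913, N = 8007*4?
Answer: 34667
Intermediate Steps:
N = 32028
I = 2639 (I = 4/3 - ⅓*(-7913) = 4/3 + 7913/3 = 2639)
N + I = 32028 + 2639 = 34667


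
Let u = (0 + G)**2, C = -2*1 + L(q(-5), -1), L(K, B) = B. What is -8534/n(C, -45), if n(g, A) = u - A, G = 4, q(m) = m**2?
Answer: -8534/61 ≈ -139.90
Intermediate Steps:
C = -3 (C = -2*1 - 1 = -2 - 1 = -3)
u = 16 (u = (0 + 4)**2 = 4**2 = 16)
n(g, A) = 16 - A
-8534/n(C, -45) = -8534/(16 - 1*(-45)) = -8534/(16 + 45) = -8534/61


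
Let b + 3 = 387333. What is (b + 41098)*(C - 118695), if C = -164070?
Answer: -121144443420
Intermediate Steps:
b = 387330 (b = -3 + 387333 = 387330)
(b + 41098)*(C - 118695) = (387330 + 41098)*(-164070 - 118695) = 428428*(-282765) = -121144443420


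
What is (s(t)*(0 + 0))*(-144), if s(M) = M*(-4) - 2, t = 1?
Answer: 0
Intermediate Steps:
s(M) = -2 - 4*M (s(M) = -4*M - 2 = -2 - 4*M)
(s(t)*(0 + 0))*(-144) = ((-2 - 4*1)*(0 + 0))*(-144) = ((-2 - 4)*0)*(-144) = -6*0*(-144) = 0*(-144) = 0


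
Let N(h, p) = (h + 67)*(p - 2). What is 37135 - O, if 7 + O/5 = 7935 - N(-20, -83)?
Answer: -22480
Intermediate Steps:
N(h, p) = (-2 + p)*(67 + h) (N(h, p) = (67 + h)*(-2 + p) = (-2 + p)*(67 + h))
O = 59615 (O = -35 + 5*(7935 - (-134 - 2*(-20) + 67*(-83) - 20*(-83))) = -35 + 5*(7935 - (-134 + 40 - 5561 + 1660)) = -35 + 5*(7935 - 1*(-3995)) = -35 + 5*(7935 + 3995) = -35 + 5*11930 = -35 + 59650 = 59615)
37135 - O = 37135 - 1*59615 = 37135 - 59615 = -22480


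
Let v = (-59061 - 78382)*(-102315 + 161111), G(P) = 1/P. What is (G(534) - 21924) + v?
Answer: -4315318374767/534 ≈ -8.0811e+9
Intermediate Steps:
v = -8081098628 (v = -137443*58796 = -8081098628)
(G(534) - 21924) + v = (1/534 - 21924) - 8081098628 = -11707415/534 - 8081098628 = -4315318374767/534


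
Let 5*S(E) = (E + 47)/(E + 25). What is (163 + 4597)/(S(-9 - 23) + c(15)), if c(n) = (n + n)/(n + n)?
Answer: 8330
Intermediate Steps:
c(n) = 1 (c(n) = (2*n)/((2*n)) = (2*n)*(1/(2*n)) = 1)
S(E) = (47 + E)/(5*(25 + E)) (S(E) = ((E + 47)/(E + 25))/5 = ((47 + E)/(25 + E))/5 = (47 + E)/(5*(25 + E)))
(163 + 4597)/(S(-9 - 23) + c(15)) = (163 + 4597)/((47 + (-9 - 23))/(5*(25 + (-9 - 23))) + 1) = 4760/((47 - 32)/(5*(25 - 32)) + 1) = 4760/((⅕)*15/(-7) + 1) = 4760/((⅕)*(-⅐)*15 + 1) = 4760/(-3/7 + 1) = 4760/(4/7) = 4760*(7/4) = 8330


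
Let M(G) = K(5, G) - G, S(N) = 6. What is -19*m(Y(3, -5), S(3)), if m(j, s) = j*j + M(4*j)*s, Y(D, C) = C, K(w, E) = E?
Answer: -475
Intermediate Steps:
M(G) = 0 (M(G) = G - G = 0)
m(j, s) = j² (m(j, s) = j*j + 0*s = j² + 0 = j²)
-19*m(Y(3, -5), S(3)) = -19*(-5)² = -19*25 = -475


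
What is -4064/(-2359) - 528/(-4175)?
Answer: 18212752/9848825 ≈ 1.8492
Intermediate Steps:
-4064/(-2359) - 528/(-4175) = -4064*(-1/2359) - 528*(-1/4175) = 4064/2359 + 528/4175 = 18212752/9848825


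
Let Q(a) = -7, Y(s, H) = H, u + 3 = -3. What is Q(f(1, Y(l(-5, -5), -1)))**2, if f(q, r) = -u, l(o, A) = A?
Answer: 49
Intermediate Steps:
u = -6 (u = -3 - 3 = -6)
f(q, r) = 6 (f(q, r) = -1*(-6) = 6)
Q(f(1, Y(l(-5, -5), -1)))**2 = (-7)**2 = 49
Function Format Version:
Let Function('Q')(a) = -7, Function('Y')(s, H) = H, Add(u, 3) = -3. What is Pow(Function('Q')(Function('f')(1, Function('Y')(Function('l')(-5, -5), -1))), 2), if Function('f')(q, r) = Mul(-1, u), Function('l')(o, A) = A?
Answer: 49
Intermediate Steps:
u = -6 (u = Add(-3, -3) = -6)
Function('f')(q, r) = 6 (Function('f')(q, r) = Mul(-1, -6) = 6)
Pow(Function('Q')(Function('f')(1, Function('Y')(Function('l')(-5, -5), -1))), 2) = Pow(-7, 2) = 49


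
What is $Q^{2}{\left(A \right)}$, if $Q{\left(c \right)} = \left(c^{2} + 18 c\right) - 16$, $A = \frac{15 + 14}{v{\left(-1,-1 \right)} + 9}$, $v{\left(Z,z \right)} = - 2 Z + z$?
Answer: $\frac{19900521}{10000} \approx 1990.1$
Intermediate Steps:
$v{\left(Z,z \right)} = z - 2 Z$
$A = \frac{29}{10}$ ($A = \frac{15 + 14}{\left(-1 - -2\right) + 9} = \frac{29}{\left(-1 + 2\right) + 9} = \frac{29}{1 + 9} = \frac{29}{10} \approx 2.9$)
$Q{\left(c \right)} = -16 + c^{2} + 18 c$
$Q^{2}{\left(A \right)} = \left(-16 + \left(\frac{29}{10}\right)^{2} + 18 \cdot \frac{29}{10}\right)^{2} = \left(-16 + \frac{841}{100} + \frac{261}{5}\right)^{2} = \left(\frac{4461}{100}\right)^{2} = \frac{19900521}{10000}$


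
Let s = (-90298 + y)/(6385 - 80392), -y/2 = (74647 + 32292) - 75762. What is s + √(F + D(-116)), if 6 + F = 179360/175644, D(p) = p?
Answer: 50884/24669 + I*√25918721458/14637 ≈ 2.0627 + 10.999*I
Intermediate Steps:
F = -218626/43911 (F = -6 + 179360/175644 = -6 + 179360*(1/175644) = -6 + 44840/43911 = -218626/43911 ≈ -4.9788)
y = -62354 (y = -2*((74647 + 32292) - 75762) = -2*(106939 - 75762) = -2*31177 = -62354)
s = 50884/24669 (s = (-90298 - 62354)/(6385 - 80392) = -152652/(-74007) = -152652*(-1/74007) = 50884/24669 ≈ 2.0627)
s + √(F + D(-116)) = 50884/24669 + √(-218626/43911 - 116) = 50884/24669 + √(-5312302/43911) = 50884/24669 + I*√25918721458/14637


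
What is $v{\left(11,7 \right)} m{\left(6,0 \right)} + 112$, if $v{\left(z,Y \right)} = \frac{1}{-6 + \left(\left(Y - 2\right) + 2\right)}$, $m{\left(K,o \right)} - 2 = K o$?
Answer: $114$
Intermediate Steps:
$m{\left(K,o \right)} = 2 + K o$
$v{\left(z,Y \right)} = \frac{1}{-6 + Y}$ ($v{\left(z,Y \right)} = \frac{1}{-6 + \left(\left(-2 + Y\right) + 2\right)} = \frac{1}{-6 + Y}$)
$v{\left(11,7 \right)} m{\left(6,0 \right)} + 112 = \frac{2 + 6 \cdot 0}{-6 + 7} + 112 = \frac{2 + 0}{1} + 112 = 1 \cdot 2 + 112 = 2 + 112 = 114$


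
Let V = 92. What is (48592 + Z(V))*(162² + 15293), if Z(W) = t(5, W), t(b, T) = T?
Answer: 2022187308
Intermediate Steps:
Z(W) = W
(48592 + Z(V))*(162² + 15293) = (48592 + 92)*(162² + 15293) = 48684*(26244 + 15293) = 48684*41537 = 2022187308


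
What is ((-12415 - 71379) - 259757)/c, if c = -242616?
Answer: 114517/80872 ≈ 1.4160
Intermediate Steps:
((-12415 - 71379) - 259757)/c = ((-12415 - 71379) - 259757)/(-242616) = (-83794 - 259757)*(-1/242616) = -343551*(-1/242616) = 114517/80872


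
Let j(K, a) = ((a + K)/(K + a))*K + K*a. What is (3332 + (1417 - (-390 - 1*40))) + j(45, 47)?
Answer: 7339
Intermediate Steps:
j(K, a) = K + K*a (j(K, a) = ((K + a)/(K + a))*K + K*a = 1*K + K*a = K + K*a)
(3332 + (1417 - (-390 - 1*40))) + j(45, 47) = (3332 + (1417 - (-390 - 1*40))) + 45*(1 + 47) = (3332 + (1417 - (-390 - 40))) + 45*48 = (3332 + (1417 - 1*(-430))) + 2160 = (3332 + (1417 + 430)) + 2160 = (3332 + 1847) + 2160 = 5179 + 2160 = 7339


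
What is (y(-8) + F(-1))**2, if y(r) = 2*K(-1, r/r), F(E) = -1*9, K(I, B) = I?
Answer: 121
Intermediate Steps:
F(E) = -9
y(r) = -2 (y(r) = 2*(-1) = -2)
(y(-8) + F(-1))**2 = (-2 - 9)**2 = (-11)**2 = 121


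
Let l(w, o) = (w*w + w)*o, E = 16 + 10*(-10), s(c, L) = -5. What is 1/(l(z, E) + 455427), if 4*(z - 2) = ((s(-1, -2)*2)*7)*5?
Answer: -1/151452 ≈ -6.6027e-6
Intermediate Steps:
E = -84 (E = 16 - 100 = -84)
z = -171/2 (z = 2 + ((-5*2*7)*5)/4 = 2 + (-10*7*5)/4 = 2 + (-70*5)/4 = 2 + (1/4)*(-350) = 2 - 175/2 = -171/2 ≈ -85.500)
l(w, o) = o*(w + w**2) (l(w, o) = (w**2 + w)*o = (w + w**2)*o = o*(w + w**2))
1/(l(z, E) + 455427) = 1/(-84*(-171/2)*(1 - 171/2) + 455427) = 1/(-84*(-171/2)*(-169/2) + 455427) = 1/(-606879 + 455427) = 1/(-151452) = -1/151452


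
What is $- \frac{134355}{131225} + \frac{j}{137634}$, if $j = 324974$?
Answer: $\frac{83285852}{62279385} \approx 1.3373$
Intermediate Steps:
$- \frac{134355}{131225} + \frac{j}{137634} = - \frac{134355}{131225} + \frac{324974}{137634} = \left(-134355\right) \frac{1}{131225} + 324974 \cdot \frac{1}{137634} = - \frac{26871}{26245} + \frac{5603}{2373} = \frac{83285852}{62279385}$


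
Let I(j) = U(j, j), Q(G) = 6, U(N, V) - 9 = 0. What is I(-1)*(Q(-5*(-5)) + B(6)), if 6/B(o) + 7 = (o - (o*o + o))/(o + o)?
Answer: 243/5 ≈ 48.600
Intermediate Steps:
U(N, V) = 9 (U(N, V) = 9 + 0 = 9)
I(j) = 9
B(o) = 6/(-7 - o/2) (B(o) = 6/(-7 + (o - (o*o + o))/(o + o)) = 6/(-7 + (o - (o² + o))/((2*o))) = 6/(-7 + (o - (o + o²))*(1/(2*o))) = 6/(-7 + (o + (-o - o²))*(1/(2*o))) = 6/(-7 + (-o²)*(1/(2*o))) = 6/(-7 - o/2))
I(-1)*(Q(-5*(-5)) + B(6)) = 9*(6 - 12/(14 + 6)) = 9*(6 - 12/20) = 9*(6 - 12*1/20) = 9*(6 - ⅗) = 9*(27/5) = 243/5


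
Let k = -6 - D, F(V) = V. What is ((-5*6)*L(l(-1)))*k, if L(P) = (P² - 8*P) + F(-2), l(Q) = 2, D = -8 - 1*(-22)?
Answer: -8400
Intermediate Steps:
D = 14 (D = -8 + 22 = 14)
k = -20 (k = -6 - 1*14 = -6 - 14 = -20)
L(P) = -2 + P² - 8*P (L(P) = (P² - 8*P) - 2 = -2 + P² - 8*P)
((-5*6)*L(l(-1)))*k = ((-5*6)*(-2 + 2² - 8*2))*(-20) = -30*(-2 + 4 - 16)*(-20) = -30*(-14)*(-20) = 420*(-20) = -8400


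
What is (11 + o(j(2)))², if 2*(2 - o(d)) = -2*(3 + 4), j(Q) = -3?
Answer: 400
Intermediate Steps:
o(d) = 9 (o(d) = 2 - (-1)*(3 + 4) = 2 - (-1)*7 = 2 - ½*(-14) = 2 + 7 = 9)
(11 + o(j(2)))² = (11 + 9)² = 20² = 400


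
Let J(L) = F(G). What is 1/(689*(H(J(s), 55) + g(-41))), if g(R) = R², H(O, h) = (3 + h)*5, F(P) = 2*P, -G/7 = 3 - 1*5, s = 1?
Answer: 1/1358019 ≈ 7.3637e-7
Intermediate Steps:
G = 14 (G = -7*(3 - 1*5) = -7*(3 - 5) = -7*(-2) = 14)
J(L) = 28 (J(L) = 2*14 = 28)
H(O, h) = 15 + 5*h
1/(689*(H(J(s), 55) + g(-41))) = 1/(689*((15 + 5*55) + (-41)²)) = 1/(689*((15 + 275) + 1681)) = 1/(689*(290 + 1681)) = (1/689)/1971 = (1/689)*(1/1971) = 1/1358019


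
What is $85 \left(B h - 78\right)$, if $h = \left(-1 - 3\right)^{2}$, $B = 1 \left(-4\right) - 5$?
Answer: $-18870$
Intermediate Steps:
$B = -9$ ($B = -4 - 5 = -9$)
$h = 16$ ($h = \left(-4\right)^{2} = 16$)
$85 \left(B h - 78\right) = 85 \left(\left(-9\right) 16 - 78\right) = 85 \left(-144 - 78\right) = 85 \left(-222\right) = -18870$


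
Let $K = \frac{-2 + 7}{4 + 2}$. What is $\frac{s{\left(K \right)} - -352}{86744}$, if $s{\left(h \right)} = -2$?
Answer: $\frac{25}{6196} \approx 0.0040349$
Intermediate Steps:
$K = \frac{5}{6} \approx 0.83333$
$\frac{s{\left(K \right)} - -352}{86744} = \frac{-2 - -352}{86744} = \left(-2 + 352\right) \frac{1}{86744} = 350 \cdot \frac{1}{86744} = \frac{25}{6196}$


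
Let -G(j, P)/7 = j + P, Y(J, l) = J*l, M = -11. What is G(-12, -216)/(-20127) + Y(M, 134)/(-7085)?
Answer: 6119846/47533265 ≈ 0.12875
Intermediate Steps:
G(j, P) = -7*P - 7*j (G(j, P) = -7*(j + P) = -7*(P + j) = -7*P - 7*j)
G(-12, -216)/(-20127) + Y(M, 134)/(-7085) = (-7*(-216) - 7*(-12))/(-20127) - 11*134/(-7085) = (1512 + 84)*(-1/20127) - 1474*(-1/7085) = 1596*(-1/20127) + 1474/7085 = -532/6709 + 1474/7085 = 6119846/47533265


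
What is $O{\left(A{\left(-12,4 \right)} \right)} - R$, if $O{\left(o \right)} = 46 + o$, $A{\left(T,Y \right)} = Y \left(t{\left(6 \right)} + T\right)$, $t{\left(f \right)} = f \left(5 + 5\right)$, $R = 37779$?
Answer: $-37541$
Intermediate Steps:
$t{\left(f \right)} = 10 f$ ($t{\left(f \right)} = f 10 = 10 f$)
$A{\left(T,Y \right)} = Y \left(60 + T\right)$ ($A{\left(T,Y \right)} = Y \left(10 \cdot 6 + T\right) = Y \left(60 + T\right)$)
$O{\left(A{\left(-12,4 \right)} \right)} - R = \left(46 + 4 \left(60 - 12\right)\right) - 37779 = \left(46 + 4 \cdot 48\right) - 37779 = \left(46 + 192\right) - 37779 = 238 - 37779 = -37541$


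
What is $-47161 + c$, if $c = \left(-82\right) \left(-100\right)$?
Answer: $-38961$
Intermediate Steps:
$c = 8200$
$-47161 + c = -47161 + 8200 = -38961$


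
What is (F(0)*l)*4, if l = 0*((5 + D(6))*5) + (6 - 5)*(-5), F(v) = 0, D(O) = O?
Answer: 0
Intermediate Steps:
l = -5 (l = 0*((5 + 6)*5) + (6 - 5)*(-5) = 0*(11*5) + 1*(-5) = 0*55 - 5 = 0 - 5 = -5)
(F(0)*l)*4 = (0*(-5))*4 = 0*4 = 0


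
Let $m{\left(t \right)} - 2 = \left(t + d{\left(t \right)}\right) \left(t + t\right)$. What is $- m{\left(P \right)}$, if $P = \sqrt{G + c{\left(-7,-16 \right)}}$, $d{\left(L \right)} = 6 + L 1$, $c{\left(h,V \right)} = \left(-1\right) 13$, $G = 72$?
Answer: $-238 - 12 \sqrt{59} \approx -330.17$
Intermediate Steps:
$c{\left(h,V \right)} = -13$
$d{\left(L \right)} = 6 + L$
$P = \sqrt{59}$ ($P = \sqrt{72 - 13} = \sqrt{59} \approx 7.6811$)
$m{\left(t \right)} = 2 + 2 t \left(6 + 2 t\right)$ ($m{\left(t \right)} = 2 + \left(t + \left(6 + t\right)\right) \left(t + t\right) = 2 + \left(6 + 2 t\right) 2 t = 2 + 2 t \left(6 + 2 t\right)$)
$- m{\left(P \right)} = - (2 + 4 \left(\sqrt{59}\right)^{2} + 12 \sqrt{59}) = - (2 + 4 \cdot 59 + 12 \sqrt{59}) = - (2 + 236 + 12 \sqrt{59}) = - (238 + 12 \sqrt{59}) = -238 - 12 \sqrt{59}$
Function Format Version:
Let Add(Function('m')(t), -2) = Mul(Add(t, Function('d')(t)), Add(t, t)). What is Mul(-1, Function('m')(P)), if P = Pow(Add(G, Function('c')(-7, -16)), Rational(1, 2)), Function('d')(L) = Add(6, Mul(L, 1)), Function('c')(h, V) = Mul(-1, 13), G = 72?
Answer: Add(-238, Mul(-12, Pow(59, Rational(1, 2)))) ≈ -330.17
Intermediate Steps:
Function('c')(h, V) = -13
Function('d')(L) = Add(6, L)
P = Pow(59, Rational(1, 2)) (P = Pow(Add(72, -13), Rational(1, 2)) = Pow(59, Rational(1, 2)) ≈ 7.6811)
Function('m')(t) = Add(2, Mul(2, t, Add(6, Mul(2, t)))) (Function('m')(t) = Add(2, Mul(Add(t, Add(6, t)), Add(t, t))) = Add(2, Mul(Add(6, Mul(2, t)), Mul(2, t))) = Add(2, Mul(2, t, Add(6, Mul(2, t)))))
Mul(-1, Function('m')(P)) = Mul(-1, Add(2, Mul(4, Pow(Pow(59, Rational(1, 2)), 2)), Mul(12, Pow(59, Rational(1, 2))))) = Mul(-1, Add(2, Mul(4, 59), Mul(12, Pow(59, Rational(1, 2))))) = Mul(-1, Add(2, 236, Mul(12, Pow(59, Rational(1, 2))))) = Mul(-1, Add(238, Mul(12, Pow(59, Rational(1, 2))))) = Add(-238, Mul(-12, Pow(59, Rational(1, 2))))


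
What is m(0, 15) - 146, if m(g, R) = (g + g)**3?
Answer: -146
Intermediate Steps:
m(g, R) = 8*g**3 (m(g, R) = (2*g)**3 = 8*g**3)
m(0, 15) - 146 = 8*0**3 - 146 = 8*0 - 146 = 0 - 146 = -146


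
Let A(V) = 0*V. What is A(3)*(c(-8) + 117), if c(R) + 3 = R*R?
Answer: 0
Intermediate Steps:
A(V) = 0
c(R) = -3 + R² (c(R) = -3 + R*R = -3 + R²)
A(3)*(c(-8) + 117) = 0*((-3 + (-8)²) + 117) = 0*((-3 + 64) + 117) = 0*(61 + 117) = 0*178 = 0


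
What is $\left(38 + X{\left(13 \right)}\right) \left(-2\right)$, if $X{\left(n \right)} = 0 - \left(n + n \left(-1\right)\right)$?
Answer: $-76$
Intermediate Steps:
$X{\left(n \right)} = 0$ ($X{\left(n \right)} = 0 - \left(n - n\right) = 0 - 0 = 0 + 0 = 0$)
$\left(38 + X{\left(13 \right)}\right) \left(-2\right) = \left(38 + 0\right) \left(-2\right) = 38 \left(-2\right) = -76$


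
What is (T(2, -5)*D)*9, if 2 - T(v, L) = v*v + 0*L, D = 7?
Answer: -126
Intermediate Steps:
T(v, L) = 2 - v² (T(v, L) = 2 - (v*v + 0*L) = 2 - (v² + 0) = 2 - v²)
(T(2, -5)*D)*9 = ((2 - 1*2²)*7)*9 = ((2 - 1*4)*7)*9 = ((2 - 4)*7)*9 = -2*7*9 = -14*9 = -126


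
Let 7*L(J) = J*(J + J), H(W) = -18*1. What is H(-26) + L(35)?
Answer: 332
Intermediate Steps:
H(W) = -18
L(J) = 2*J²/7 (L(J) = (J*(J + J))/7 = (J*(2*J))/7 = (2*J²)/7 = 2*J²/7)
H(-26) + L(35) = -18 + (2/7)*35² = -18 + (2/7)*1225 = -18 + 350 = 332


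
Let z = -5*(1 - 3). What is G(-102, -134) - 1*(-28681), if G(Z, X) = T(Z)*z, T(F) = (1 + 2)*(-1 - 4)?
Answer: 28531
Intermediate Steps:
T(F) = -15 (T(F) = 3*(-5) = -15)
z = 10 (z = -5*(-2) = 10)
G(Z, X) = -150 (G(Z, X) = -15*10 = -150)
G(-102, -134) - 1*(-28681) = -150 - 1*(-28681) = -150 + 28681 = 28531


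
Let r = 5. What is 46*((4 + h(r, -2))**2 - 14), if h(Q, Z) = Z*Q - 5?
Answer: 4922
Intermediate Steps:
h(Q, Z) = -5 + Q*Z (h(Q, Z) = Q*Z - 5 = -5 + Q*Z)
46*((4 + h(r, -2))**2 - 14) = 46*((4 + (-5 + 5*(-2)))**2 - 14) = 46*((4 + (-5 - 10))**2 - 14) = 46*((4 - 15)**2 - 14) = 46*((-11)**2 - 14) = 46*(121 - 14) = 46*107 = 4922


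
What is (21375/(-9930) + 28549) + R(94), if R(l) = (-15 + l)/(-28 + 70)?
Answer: 198442211/6951 ≈ 28549.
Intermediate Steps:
R(l) = -5/14 + l/42 (R(l) = (-15 + l)/42 = (-15 + l)*(1/42) = -5/14 + l/42)
(21375/(-9930) + 28549) + R(94) = (21375/(-9930) + 28549) + (-5/14 + (1/42)*94) = (21375*(-1/9930) + 28549) + (-5/14 + 47/21) = (-1425/662 + 28549) + 79/42 = 18898013/662 + 79/42 = 198442211/6951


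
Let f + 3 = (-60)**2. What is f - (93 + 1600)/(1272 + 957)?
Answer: 8016020/2229 ≈ 3596.2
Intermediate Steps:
f = 3597 (f = -3 + (-60)**2 = -3 + 3600 = 3597)
f - (93 + 1600)/(1272 + 957) = 3597 - (93 + 1600)/(1272 + 957) = 3597 - 1693/2229 = 8016020/2229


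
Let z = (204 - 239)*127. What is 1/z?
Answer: -1/4445 ≈ -0.00022497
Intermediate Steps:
z = -4445 (z = -35*127 = -4445)
1/z = 1/(-4445) = -1/4445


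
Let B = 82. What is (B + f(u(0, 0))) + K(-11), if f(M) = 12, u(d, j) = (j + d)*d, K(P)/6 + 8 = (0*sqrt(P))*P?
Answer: 46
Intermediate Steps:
K(P) = -48 (K(P) = -48 + 6*((0*sqrt(P))*P) = -48 + 6*(0*P) = -48 + 6*0 = -48 + 0 = -48)
u(d, j) = d*(d + j) (u(d, j) = (d + j)*d = d*(d + j))
(B + f(u(0, 0))) + K(-11) = (82 + 12) - 48 = 94 - 48 = 46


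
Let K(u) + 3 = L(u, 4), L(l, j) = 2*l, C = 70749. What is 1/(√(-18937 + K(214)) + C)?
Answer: 70749/5005439513 - 4*I*√1157/5005439513 ≈ 1.4134e-5 - 2.7182e-8*I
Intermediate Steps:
K(u) = -3 + 2*u
1/(√(-18937 + K(214)) + C) = 1/(√(-18937 + (-3 + 2*214)) + 70749) = 1/(√(-18937 + (-3 + 428)) + 70749) = 1/(√(-18937 + 425) + 70749) = 1/(√(-18512) + 70749) = 1/(4*I*√1157 + 70749) = 1/(70749 + 4*I*√1157)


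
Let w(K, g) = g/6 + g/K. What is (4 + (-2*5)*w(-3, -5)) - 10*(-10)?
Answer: 287/3 ≈ 95.667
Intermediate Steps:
w(K, g) = g/6 + g/K (w(K, g) = g*(1/6) + g/K = g/6 + g/K)
(4 + (-2*5)*w(-3, -5)) - 10*(-10) = (4 + (-2*5)*((1/6)*(-5) - 5/(-3))) - 10*(-10) = (4 - 10*(-5/6 - 5*(-1/3))) + 100 = (4 - 10*(-5/6 + 5/3)) + 100 = (4 - 10*5/6) + 100 = (4 - 25/3) + 100 = -13/3 + 100 = 287/3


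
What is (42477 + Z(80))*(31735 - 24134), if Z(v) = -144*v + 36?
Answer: 235577793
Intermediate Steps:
Z(v) = 36 - 144*v
(42477 + Z(80))*(31735 - 24134) = (42477 + (36 - 144*80))*(31735 - 24134) = (42477 + (36 - 11520))*7601 = (42477 - 11484)*7601 = 30993*7601 = 235577793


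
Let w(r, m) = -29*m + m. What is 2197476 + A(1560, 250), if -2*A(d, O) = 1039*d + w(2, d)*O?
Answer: 6847056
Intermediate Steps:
w(r, m) = -28*m
A(d, O) = -1039*d/2 + 14*O*d (A(d, O) = -(1039*d + (-28*d)*O)/2 = -(1039*d - 28*O*d)/2 = -1039*d/2 + 14*O*d)
2197476 + A(1560, 250) = 2197476 + (1/2)*1560*(-1039 + 28*250) = 2197476 + (1/2)*1560*(-1039 + 7000) = 2197476 + (1/2)*1560*5961 = 2197476 + 4649580 = 6847056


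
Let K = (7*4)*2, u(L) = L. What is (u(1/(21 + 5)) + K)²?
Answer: 2122849/676 ≈ 3140.3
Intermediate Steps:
K = 56 (K = 28*2 = 56)
(u(1/(21 + 5)) + K)² = (1/(21 + 5) + 56)² = (1/26 + 56)² = (1457/26)² = 2122849/676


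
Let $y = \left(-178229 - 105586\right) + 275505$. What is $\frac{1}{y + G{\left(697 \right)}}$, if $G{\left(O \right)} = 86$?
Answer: $- \frac{1}{8224} \approx -0.0001216$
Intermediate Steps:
$y = -8310$ ($y = -283815 + 275505 = -8310$)
$\frac{1}{y + G{\left(697 \right)}} = \frac{1}{-8310 + 86} = \frac{1}{-8224} = - \frac{1}{8224}$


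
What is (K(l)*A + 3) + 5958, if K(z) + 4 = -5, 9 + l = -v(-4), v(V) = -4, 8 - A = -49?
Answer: 5448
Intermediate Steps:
A = 57 (A = 8 - 1*(-49) = 8 + 49 = 57)
l = -5 (l = -9 - 1*(-4) = -9 + 4 = -5)
K(z) = -9 (K(z) = -4 - 5 = -9)
(K(l)*A + 3) + 5958 = (-9*57 + 3) + 5958 = (-513 + 3) + 5958 = -510 + 5958 = 5448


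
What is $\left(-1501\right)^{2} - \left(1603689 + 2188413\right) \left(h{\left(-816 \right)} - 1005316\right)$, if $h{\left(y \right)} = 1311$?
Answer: $3807291621511$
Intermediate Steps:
$\left(-1501\right)^{2} - \left(1603689 + 2188413\right) \left(h{\left(-816 \right)} - 1005316\right) = \left(-1501\right)^{2} - \left(1603689 + 2188413\right) \left(1311 - 1005316\right) = 2253001 - 3792102 \left(-1004005\right) = 2253001 - -3807289368510 = 2253001 + 3807289368510 = 3807291621511$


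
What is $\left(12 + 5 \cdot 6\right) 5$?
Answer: $210$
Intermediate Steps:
$\left(12 + 5 \cdot 6\right) 5 = \left(12 + 30\right) 5 = 42 \cdot 5 = 210$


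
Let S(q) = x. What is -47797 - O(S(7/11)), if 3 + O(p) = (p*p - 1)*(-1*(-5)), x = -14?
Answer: -48769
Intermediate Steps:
S(q) = -14
O(p) = -8 + 5*p**2 (O(p) = -3 + (p*p - 1)*(-1*(-5)) = -3 + (p**2 - 1)*5 = -3 + (-1 + p**2)*5 = -3 + (-5 + 5*p**2) = -8 + 5*p**2)
-47797 - O(S(7/11)) = -47797 - (-8 + 5*(-14)**2) = -47797 - (-8 + 5*196) = -47797 - (-8 + 980) = -47797 - 1*972 = -47797 - 972 = -48769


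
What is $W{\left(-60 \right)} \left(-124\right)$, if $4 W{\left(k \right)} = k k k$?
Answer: $6696000$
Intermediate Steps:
$W{\left(k \right)} = \frac{k^{3}}{4}$ ($W{\left(k \right)} = \frac{k k k}{4} = \frac{k^{2} k}{4} = \frac{k^{3}}{4}$)
$W{\left(-60 \right)} \left(-124\right) = \frac{\left(-60\right)^{3}}{4} \left(-124\right) = \frac{1}{4} \left(-216000\right) \left(-124\right) = \left(-54000\right) \left(-124\right) = 6696000$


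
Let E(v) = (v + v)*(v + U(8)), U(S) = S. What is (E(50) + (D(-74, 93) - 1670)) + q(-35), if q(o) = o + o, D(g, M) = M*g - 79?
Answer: -2901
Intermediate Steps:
D(g, M) = -79 + M*g
E(v) = 2*v*(8 + v) (E(v) = (v + v)*(v + 8) = (2*v)*(8 + v) = 2*v*(8 + v))
q(o) = 2*o
(E(50) + (D(-74, 93) - 1670)) + q(-35) = (2*50*(8 + 50) + ((-79 + 93*(-74)) - 1670)) + 2*(-35) = (2*50*58 + ((-79 - 6882) - 1670)) - 70 = (5800 + (-6961 - 1670)) - 70 = (5800 - 8631) - 70 = -2831 - 70 = -2901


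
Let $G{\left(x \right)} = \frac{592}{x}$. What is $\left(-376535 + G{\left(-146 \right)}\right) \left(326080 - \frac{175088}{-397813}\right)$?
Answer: $- \frac{3565632732406718928}{29040349} \approx -1.2278 \cdot 10^{11}$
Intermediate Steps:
$\left(-376535 + G{\left(-146 \right)}\right) \left(326080 - \frac{175088}{-397813}\right) = \left(-376535 + \frac{592}{-146}\right) \left(326080 - \frac{175088}{-397813}\right) = \left(-376535 + 592 \left(- \frac{1}{146}\right)\right) \left(326080 - - \frac{175088}{397813}\right) = \left(-376535 - \frac{296}{73}\right) \left(326080 + \frac{175088}{397813}\right) = \left(- \frac{27487351}{73}\right) \frac{129719038128}{397813} = - \frac{3565632732406718928}{29040349}$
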